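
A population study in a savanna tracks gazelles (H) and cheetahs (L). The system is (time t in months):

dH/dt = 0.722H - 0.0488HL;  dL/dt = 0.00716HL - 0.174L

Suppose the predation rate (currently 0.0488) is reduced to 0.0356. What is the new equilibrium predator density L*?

At the interior fixed point, setting dH/dt = 0 with H > 0 fixes L* = (prey growth rate)/(HL coefficient) — independent of the other coefficients.
With the change, L* = 0.722/0.0356 = 20.3; it rises from 14.8.

L* ≈ 20.3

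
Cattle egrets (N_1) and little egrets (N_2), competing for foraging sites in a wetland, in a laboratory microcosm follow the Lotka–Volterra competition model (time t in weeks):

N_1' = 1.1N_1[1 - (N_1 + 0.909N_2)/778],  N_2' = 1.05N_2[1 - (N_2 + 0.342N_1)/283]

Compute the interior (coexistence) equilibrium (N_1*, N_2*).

Setting both brackets to zero gives the nullclines N_1 + 0.909N_2 = 778 and 0.342N_1 + N_2 = 283.
Substituting N_2 = 283 - 0.342N_1 into the first: N_1(1 - 0.909·0.342) = 778 - 0.909·283.
So N_1* = 521/0.689 = 756, and then N_2* = 283 - 0.342·756 = 24.6.

N_1* ≈ 756, N_2* ≈ 24.6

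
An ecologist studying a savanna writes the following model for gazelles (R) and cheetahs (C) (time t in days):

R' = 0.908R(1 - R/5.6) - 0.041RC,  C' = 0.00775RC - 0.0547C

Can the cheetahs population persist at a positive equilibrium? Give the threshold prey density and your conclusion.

Threshold R = 7.06; K < 7.06, so no, the predator goes extinct.

The predator equation gives dC/dt > 0 only when R > 0.0547/0.00775 = 7.06.
Without the predator, R → K = 5.6. Since 5.6 < 7.06, the predator cannot invade.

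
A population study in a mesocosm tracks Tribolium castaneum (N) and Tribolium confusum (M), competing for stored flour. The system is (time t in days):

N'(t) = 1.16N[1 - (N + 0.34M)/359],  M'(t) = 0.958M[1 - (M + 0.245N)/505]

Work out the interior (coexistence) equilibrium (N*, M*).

N* ≈ 204, M* ≈ 455

Setting both brackets to zero gives the nullclines N + 0.34M = 359 and 0.245N + M = 505.
Substituting M = 505 - 0.245N into the first: N(1 - 0.34·0.245) = 359 - 0.34·505.
So N* = 187/0.917 = 204, and then M* = 505 - 0.245·204 = 455.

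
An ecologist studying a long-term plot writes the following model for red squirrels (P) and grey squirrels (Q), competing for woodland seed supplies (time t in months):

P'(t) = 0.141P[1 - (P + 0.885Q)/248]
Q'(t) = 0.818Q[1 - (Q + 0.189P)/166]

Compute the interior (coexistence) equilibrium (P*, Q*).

Setting both brackets to zero gives the nullclines P + 0.885Q = 248 and 0.189P + Q = 166.
Substituting Q = 166 - 0.189P into the first: P(1 - 0.885·0.189) = 248 - 0.885·166.
So P* = 101/0.833 = 121, and then Q* = 166 - 0.189·121 = 143.

P* ≈ 121, Q* ≈ 143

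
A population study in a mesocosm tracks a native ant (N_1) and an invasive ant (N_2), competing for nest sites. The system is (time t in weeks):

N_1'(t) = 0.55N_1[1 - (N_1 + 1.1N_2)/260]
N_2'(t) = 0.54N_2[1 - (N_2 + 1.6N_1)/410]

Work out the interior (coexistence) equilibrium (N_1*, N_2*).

N_1* ≈ 251, N_2* ≈ 7.89

Setting both brackets to zero gives the nullclines N_1 + 1.1N_2 = 260 and 1.6N_1 + N_2 = 410.
Substituting N_2 = 410 - 1.6N_1 into the first: N_1(1 - 1.1·1.6) = 260 - 1.1·410.
So N_1* = -191/-0.76 = 251, and then N_2* = 410 - 1.6·251 = 7.89.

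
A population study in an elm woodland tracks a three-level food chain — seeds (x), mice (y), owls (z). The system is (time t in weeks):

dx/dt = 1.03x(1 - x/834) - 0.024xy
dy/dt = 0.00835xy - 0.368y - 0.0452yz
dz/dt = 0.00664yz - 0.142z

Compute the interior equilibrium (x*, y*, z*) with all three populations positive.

x* ≈ 418, y* ≈ 21.4, z* ≈ 69.2

From dz/dt = 0: 0.00664y* = 0.142, so y* = 21.4.
From dx/dt = 0: 1.03(1 - x*/834) = 0.024·21.4, giving x* = 834·(1 - 0.498) = 418.
From dy/dt = 0: 0.00835·418 - 0.368 = 0.0452z*, so z* = 3.13/0.0452 = 69.2.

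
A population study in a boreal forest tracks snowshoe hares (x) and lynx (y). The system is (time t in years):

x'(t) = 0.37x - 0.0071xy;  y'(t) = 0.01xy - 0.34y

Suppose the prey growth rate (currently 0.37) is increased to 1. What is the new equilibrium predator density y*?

At the interior fixed point, setting dx/dt = 0 with x > 0 fixes y* = (prey growth rate)/(xy coefficient) — independent of the other coefficients.
With the change, y* = 1/0.0071 = 141; it rises from 52.1.

y* ≈ 141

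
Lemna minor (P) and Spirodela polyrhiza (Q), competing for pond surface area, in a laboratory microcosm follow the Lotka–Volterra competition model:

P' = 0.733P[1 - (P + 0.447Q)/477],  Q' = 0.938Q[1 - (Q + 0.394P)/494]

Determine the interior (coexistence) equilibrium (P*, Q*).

P* ≈ 311, Q* ≈ 371

Setting both brackets to zero gives the nullclines P + 0.447Q = 477 and 0.394P + Q = 494.
Substituting Q = 494 - 0.394P into the first: P(1 - 0.447·0.394) = 477 - 0.447·494.
So P* = 256/0.824 = 311, and then Q* = 494 - 0.394·311 = 371.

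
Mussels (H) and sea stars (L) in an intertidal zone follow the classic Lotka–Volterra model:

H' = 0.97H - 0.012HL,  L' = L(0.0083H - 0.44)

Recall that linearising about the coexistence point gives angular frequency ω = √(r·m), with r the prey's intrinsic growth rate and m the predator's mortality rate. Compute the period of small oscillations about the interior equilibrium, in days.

T ≈ 9.62 days

Here r = 0.97 and m = 0.44, so r·m = 0.427.
ω = √0.427 = 0.653 per day, hence T = 2π/ω ≈ 9.62 days.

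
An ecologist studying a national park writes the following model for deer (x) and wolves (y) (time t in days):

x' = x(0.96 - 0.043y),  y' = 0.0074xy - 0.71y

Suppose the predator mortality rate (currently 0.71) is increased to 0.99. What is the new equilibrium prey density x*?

At the interior fixed point, setting dy/dt = 0 with y > 0 fixes x* = (predator death rate)/(xy coefficient) — independent of the other coefficients.
With the change, x* = 0.99/0.0074 = 134; it rises from 95.9.

x* ≈ 134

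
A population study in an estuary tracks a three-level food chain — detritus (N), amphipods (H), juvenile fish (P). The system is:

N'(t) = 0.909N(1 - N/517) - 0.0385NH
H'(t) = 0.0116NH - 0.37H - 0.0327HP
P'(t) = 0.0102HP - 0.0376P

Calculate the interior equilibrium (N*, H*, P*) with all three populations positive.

N* ≈ 436, H* ≈ 3.69, P* ≈ 143

From dP/dt = 0: 0.0102H* = 0.0376, so H* = 3.69.
From dN/dt = 0: 0.909(1 - N*/517) = 0.0385·3.69, giving N* = 517·(1 - 0.156) = 436.
From dH/dt = 0: 0.0116·436 - 0.37 = 0.0327P*, so P* = 4.69/0.0327 = 143.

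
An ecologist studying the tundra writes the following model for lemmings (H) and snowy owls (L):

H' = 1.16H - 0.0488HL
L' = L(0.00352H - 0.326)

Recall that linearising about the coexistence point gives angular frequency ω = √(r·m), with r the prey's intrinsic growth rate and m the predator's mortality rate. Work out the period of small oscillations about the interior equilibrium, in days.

T ≈ 10.2 days

Here r = 1.16 and m = 0.326, so r·m = 0.378.
ω = √0.378 = 0.615 per day, hence T = 2π/ω ≈ 10.2 days.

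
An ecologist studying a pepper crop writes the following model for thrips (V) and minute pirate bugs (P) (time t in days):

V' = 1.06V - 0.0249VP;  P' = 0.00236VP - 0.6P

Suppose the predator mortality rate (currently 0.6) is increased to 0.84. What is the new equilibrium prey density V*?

V* ≈ 356

At the interior fixed point, setting dP/dt = 0 with P > 0 fixes V* = (predator death rate)/(VP coefficient) — independent of the other coefficients.
With the change, V* = 0.84/0.00236 = 356; it rises from 254.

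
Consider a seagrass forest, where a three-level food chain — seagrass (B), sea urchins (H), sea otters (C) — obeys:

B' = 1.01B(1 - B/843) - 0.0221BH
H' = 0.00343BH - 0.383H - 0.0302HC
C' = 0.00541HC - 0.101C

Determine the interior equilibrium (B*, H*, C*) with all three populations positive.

B* ≈ 499, H* ≈ 18.7, C* ≈ 44

From dC/dt = 0: 0.00541H* = 0.101, so H* = 18.7.
From dB/dt = 0: 1.01(1 - B*/843) = 0.0221·18.7, giving B* = 843·(1 - 0.409) = 499.
From dH/dt = 0: 0.00343·499 - 0.383 = 0.0302C*, so C* = 1.33/0.0302 = 44.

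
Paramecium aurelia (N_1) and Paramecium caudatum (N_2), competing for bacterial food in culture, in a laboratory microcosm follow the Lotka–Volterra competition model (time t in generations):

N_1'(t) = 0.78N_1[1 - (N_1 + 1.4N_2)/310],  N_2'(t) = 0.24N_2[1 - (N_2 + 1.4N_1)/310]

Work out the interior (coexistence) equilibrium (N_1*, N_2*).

Setting both brackets to zero gives the nullclines N_1 + 1.4N_2 = 310 and 1.4N_1 + N_2 = 310.
Substituting N_2 = 310 - 1.4N_1 into the first: N_1(1 - 1.4·1.4) = 310 - 1.4·310.
So N_1* = -124/-0.96 = 129, and then N_2* = 310 - 1.4·129 = 129.

N_1* ≈ 129, N_2* ≈ 129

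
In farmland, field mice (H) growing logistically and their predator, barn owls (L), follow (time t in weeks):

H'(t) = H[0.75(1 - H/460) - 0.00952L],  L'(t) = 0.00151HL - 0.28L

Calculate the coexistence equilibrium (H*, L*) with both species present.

From dL/dt = 0 with L > 0: 0.00151H* = 0.28, so H* = 185.
Substitute into dH/dt = 0: 0.75(1 - 185/460) = 0.00952L*.
The bracket is 0.597, giving L* = 0.448/0.00952 = 47.

H* ≈ 185, L* ≈ 47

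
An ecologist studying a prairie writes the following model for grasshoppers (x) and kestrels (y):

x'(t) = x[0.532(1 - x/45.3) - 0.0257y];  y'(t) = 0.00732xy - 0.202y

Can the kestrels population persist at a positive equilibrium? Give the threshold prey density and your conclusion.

The predator equation gives dy/dt > 0 only when x > 0.202/0.00732 = 27.6.
Without the predator, x → K = 45.3. Since 45.3 > 27.6, the predator can invade and persist.

Threshold x = 27.6; K > 27.6, so yes, the predator persists.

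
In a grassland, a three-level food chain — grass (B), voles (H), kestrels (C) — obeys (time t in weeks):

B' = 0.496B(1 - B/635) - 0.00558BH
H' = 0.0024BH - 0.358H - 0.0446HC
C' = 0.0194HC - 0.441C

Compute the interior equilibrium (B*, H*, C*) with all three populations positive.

B* ≈ 473, H* ≈ 22.7, C* ≈ 17.4

From dC/dt = 0: 0.0194H* = 0.441, so H* = 22.7.
From dB/dt = 0: 0.496(1 - B*/635) = 0.00558·22.7, giving B* = 635·(1 - 0.256) = 473.
From dH/dt = 0: 0.0024·473 - 0.358 = 0.0446C*, so C* = 0.776/0.0446 = 17.4.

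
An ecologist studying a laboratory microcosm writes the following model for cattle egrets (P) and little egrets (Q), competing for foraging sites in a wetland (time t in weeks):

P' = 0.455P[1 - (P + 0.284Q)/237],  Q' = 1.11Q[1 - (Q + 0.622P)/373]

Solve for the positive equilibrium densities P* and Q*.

Setting both brackets to zero gives the nullclines P + 0.284Q = 237 and 0.622P + Q = 373.
Substituting Q = 373 - 0.622P into the first: P(1 - 0.284·0.622) = 237 - 0.284·373.
So P* = 131/0.823 = 159, and then Q* = 373 - 0.622·159 = 274.

P* ≈ 159, Q* ≈ 274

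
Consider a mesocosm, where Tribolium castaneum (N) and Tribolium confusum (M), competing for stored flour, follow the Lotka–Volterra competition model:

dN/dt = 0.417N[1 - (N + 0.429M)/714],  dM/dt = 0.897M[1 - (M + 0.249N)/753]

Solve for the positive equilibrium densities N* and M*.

N* ≈ 438, M* ≈ 644

Setting both brackets to zero gives the nullclines N + 0.429M = 714 and 0.249N + M = 753.
Substituting M = 753 - 0.249N into the first: N(1 - 0.429·0.249) = 714 - 0.429·753.
So N* = 391/0.893 = 438, and then M* = 753 - 0.249·438 = 644.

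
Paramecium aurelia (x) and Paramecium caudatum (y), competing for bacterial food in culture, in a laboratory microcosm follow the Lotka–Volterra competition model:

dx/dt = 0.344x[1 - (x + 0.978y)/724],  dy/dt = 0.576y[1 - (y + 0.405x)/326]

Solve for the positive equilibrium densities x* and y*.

Setting both brackets to zero gives the nullclines x + 0.978y = 724 and 0.405x + y = 326.
Substituting y = 326 - 0.405x into the first: x(1 - 0.978·0.405) = 724 - 0.978·326.
So x* = 405/0.604 = 671, and then y* = 326 - 0.405·671 = 54.3.

x* ≈ 671, y* ≈ 54.3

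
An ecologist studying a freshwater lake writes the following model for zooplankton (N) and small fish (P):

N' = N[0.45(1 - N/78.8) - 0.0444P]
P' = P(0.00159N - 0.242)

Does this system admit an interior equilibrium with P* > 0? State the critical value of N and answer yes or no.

The predator equation gives dP/dt > 0 only when N > 0.242/0.00159 = 152.
Without the predator, N → K = 78.8. Since 78.8 < 152, the predator cannot invade.

Threshold N = 152; K < 152, so no, the predator goes extinct.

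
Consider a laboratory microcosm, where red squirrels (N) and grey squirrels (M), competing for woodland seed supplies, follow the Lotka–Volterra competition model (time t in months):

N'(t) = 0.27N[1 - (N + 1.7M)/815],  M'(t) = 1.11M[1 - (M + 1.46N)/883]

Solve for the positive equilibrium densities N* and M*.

Setting both brackets to zero gives the nullclines N + 1.7M = 815 and 1.46N + M = 883.
Substituting M = 883 - 1.46N into the first: N(1 - 1.7·1.46) = 815 - 1.7·883.
So N* = -686/-1.48 = 463, and then M* = 883 - 1.46·463 = 207.

N* ≈ 463, M* ≈ 207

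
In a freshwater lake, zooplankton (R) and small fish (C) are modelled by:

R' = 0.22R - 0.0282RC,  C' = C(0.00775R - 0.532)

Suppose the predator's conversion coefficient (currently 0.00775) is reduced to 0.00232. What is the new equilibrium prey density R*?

At the interior fixed point, setting dC/dt = 0 with C > 0 fixes R* = (predator death rate)/(RC coefficient) — independent of the other coefficients.
With the change, R* = 0.532/0.00232 = 229; it rises from 68.6.

R* ≈ 229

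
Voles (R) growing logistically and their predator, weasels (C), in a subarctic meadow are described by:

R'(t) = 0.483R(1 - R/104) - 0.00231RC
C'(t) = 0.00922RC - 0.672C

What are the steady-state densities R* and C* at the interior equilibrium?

From dC/dt = 0 with C > 0: 0.00922R* = 0.672, so R* = 72.9.
Substitute into dR/dt = 0: 0.483(1 - 72.9/104) = 0.00231C*.
The bracket is 0.299, giving C* = 0.145/0.00231 = 62.6.

R* ≈ 72.9, C* ≈ 62.6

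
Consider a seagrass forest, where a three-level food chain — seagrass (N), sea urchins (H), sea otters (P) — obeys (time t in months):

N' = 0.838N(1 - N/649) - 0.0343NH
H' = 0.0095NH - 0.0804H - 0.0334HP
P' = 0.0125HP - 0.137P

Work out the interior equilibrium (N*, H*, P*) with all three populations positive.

N* ≈ 358, H* ≈ 11, P* ≈ 99.4

From dP/dt = 0: 0.0125H* = 0.137, so H* = 11.
From dN/dt = 0: 0.838(1 - N*/649) = 0.0343·11, giving N* = 649·(1 - 0.449) = 358.
From dH/dt = 0: 0.0095·358 - 0.0804 = 0.0334P*, so P* = 3.32/0.0334 = 99.4.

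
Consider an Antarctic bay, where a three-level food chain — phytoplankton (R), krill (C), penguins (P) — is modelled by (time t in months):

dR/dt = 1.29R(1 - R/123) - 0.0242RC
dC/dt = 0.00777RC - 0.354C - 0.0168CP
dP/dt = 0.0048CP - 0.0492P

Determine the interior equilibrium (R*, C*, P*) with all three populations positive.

R* ≈ 99.3, C* ≈ 10.3, P* ≈ 24.9

From dP/dt = 0: 0.0048C* = 0.0492, so C* = 10.3.
From dR/dt = 0: 1.29(1 - R*/123) = 0.0242·10.3, giving R* = 123·(1 - 0.192) = 99.3.
From dC/dt = 0: 0.00777·99.3 - 0.354 = 0.0168P*, so P* = 0.418/0.0168 = 24.9.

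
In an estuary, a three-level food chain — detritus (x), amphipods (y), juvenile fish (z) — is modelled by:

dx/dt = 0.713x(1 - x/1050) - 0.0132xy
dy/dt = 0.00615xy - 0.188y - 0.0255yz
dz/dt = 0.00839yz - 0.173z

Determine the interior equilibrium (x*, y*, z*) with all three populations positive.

x* ≈ 649, y* ≈ 20.6, z* ≈ 149

From dz/dt = 0: 0.00839y* = 0.173, so y* = 20.6.
From dx/dt = 0: 0.713(1 - x*/1050) = 0.0132·20.6, giving x* = 1050·(1 - 0.382) = 649.
From dy/dt = 0: 0.00615·649 - 0.188 = 0.0255z*, so z* = 3.8/0.0255 = 149.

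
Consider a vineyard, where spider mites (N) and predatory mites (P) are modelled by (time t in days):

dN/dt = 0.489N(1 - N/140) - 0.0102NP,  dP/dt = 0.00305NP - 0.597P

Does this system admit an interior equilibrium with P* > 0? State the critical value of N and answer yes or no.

The predator equation gives dP/dt > 0 only when N > 0.597/0.00305 = 196.
Without the predator, N → K = 140. Since 140 < 196, the predator cannot invade.

Threshold N = 196; K < 196, so no, the predator goes extinct.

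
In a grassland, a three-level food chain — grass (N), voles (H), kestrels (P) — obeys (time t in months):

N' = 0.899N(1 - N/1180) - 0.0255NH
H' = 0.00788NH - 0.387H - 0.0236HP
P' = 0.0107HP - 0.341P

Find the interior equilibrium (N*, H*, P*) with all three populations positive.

N* ≈ 113, H* ≈ 31.9, P* ≈ 21.4

From dP/dt = 0: 0.0107H* = 0.341, so H* = 31.9.
From dN/dt = 0: 0.899(1 - N*/1180) = 0.0255·31.9, giving N* = 1180·(1 - 0.904) = 113.
From dH/dt = 0: 0.00788·113 - 0.387 = 0.0236P*, so P* = 0.506/0.0236 = 21.4.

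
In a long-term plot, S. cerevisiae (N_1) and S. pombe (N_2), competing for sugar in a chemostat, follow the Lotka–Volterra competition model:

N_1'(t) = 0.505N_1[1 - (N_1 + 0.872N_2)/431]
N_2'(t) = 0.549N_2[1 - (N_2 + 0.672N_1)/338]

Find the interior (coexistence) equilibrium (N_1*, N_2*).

N_1* ≈ 329, N_2* ≈ 117

Setting both brackets to zero gives the nullclines N_1 + 0.872N_2 = 431 and 0.672N_1 + N_2 = 338.
Substituting N_2 = 338 - 0.672N_1 into the first: N_1(1 - 0.872·0.672) = 431 - 0.872·338.
So N_1* = 136/0.414 = 329, and then N_2* = 338 - 0.672·329 = 117.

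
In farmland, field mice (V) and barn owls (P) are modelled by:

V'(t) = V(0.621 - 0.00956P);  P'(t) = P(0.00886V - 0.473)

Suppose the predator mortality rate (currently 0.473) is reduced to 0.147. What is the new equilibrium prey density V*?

At the interior fixed point, setting dP/dt = 0 with P > 0 fixes V* = (predator death rate)/(VP coefficient) — independent of the other coefficients.
With the change, V* = 0.147/0.00886 = 16.6; it falls from 53.4.

V* ≈ 16.6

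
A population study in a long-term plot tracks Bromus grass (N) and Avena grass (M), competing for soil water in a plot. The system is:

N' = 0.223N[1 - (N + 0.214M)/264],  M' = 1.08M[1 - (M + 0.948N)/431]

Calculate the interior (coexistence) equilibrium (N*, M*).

Setting both brackets to zero gives the nullclines N + 0.214M = 264 and 0.948N + M = 431.
Substituting M = 431 - 0.948N into the first: N(1 - 0.214·0.948) = 264 - 0.214·431.
So N* = 172/0.797 = 215, and then M* = 431 - 0.948·215 = 227.

N* ≈ 215, M* ≈ 227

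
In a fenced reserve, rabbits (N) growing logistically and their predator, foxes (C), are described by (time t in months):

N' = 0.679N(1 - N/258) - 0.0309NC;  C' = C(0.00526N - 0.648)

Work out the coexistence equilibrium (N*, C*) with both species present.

From dC/dt = 0 with C > 0: 0.00526N* = 0.648, so N* = 123.
Substitute into dN/dt = 0: 0.679(1 - 123/258) = 0.0309C*.
The bracket is 0.523, giving C* = 0.355/0.0309 = 11.5.

N* ≈ 123, C* ≈ 11.5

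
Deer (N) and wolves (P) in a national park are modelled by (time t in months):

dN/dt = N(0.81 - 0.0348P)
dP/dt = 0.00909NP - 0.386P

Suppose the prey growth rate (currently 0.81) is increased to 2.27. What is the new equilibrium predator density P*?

At the interior fixed point, setting dN/dt = 0 with N > 0 fixes P* = (prey growth rate)/(NP coefficient) — independent of the other coefficients.
With the change, P* = 2.27/0.0348 = 65.2; it rises from 23.3.

P* ≈ 65.2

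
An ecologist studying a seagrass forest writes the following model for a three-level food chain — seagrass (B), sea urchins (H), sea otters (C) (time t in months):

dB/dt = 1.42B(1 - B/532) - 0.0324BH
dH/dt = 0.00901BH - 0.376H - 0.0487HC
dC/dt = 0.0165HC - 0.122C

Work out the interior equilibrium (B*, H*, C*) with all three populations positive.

B* ≈ 442, H* ≈ 7.39, C* ≈ 74.1

From dC/dt = 0: 0.0165H* = 0.122, so H* = 7.39.
From dB/dt = 0: 1.42(1 - B*/532) = 0.0324·7.39, giving B* = 532·(1 - 0.169) = 442.
From dH/dt = 0: 0.00901·442 - 0.376 = 0.0487C*, so C* = 3.61/0.0487 = 74.1.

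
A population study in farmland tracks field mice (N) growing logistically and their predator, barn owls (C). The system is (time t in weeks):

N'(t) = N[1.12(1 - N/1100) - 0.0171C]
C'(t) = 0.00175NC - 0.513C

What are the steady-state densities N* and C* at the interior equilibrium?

N* ≈ 293, C* ≈ 48

From dC/dt = 0 with C > 0: 0.00175N* = 0.513, so N* = 293.
Substitute into dN/dt = 0: 1.12(1 - 293/1100) = 0.0171C*.
The bracket is 0.734, giving C* = 0.822/0.0171 = 48.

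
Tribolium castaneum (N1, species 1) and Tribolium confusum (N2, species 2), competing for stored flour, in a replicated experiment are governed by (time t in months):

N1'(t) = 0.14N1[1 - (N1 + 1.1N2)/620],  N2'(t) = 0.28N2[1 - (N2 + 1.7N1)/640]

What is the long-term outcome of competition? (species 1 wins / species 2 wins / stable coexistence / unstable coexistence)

Compare the nullcline intercepts: K1/α12 = 620/1.1 = 564 < K2 = 640; K2/α21 = 640/1.7 = 376 < K1 = 620.
Since both are reversed, neither can invade when rare; the interior point is a saddle.

unstable coexistence (outcome depends on initial conditions)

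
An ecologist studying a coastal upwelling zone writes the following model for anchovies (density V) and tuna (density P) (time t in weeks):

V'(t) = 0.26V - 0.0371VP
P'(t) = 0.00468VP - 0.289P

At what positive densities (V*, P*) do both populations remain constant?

V* ≈ 61.8, P* ≈ 7.01

Set dP/dt = 0 with P > 0: 0.00468V - 0.289 = 0, so V* = 0.289/0.00468 = 61.8.
Set dV/dt = 0 with V > 0: 0.26 - 0.0371P = 0, so P* = 0.26/0.0371 = 7.01.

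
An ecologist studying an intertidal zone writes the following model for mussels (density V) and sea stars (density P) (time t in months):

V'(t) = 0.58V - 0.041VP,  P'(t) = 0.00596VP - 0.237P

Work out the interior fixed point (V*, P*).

Set dP/dt = 0 with P > 0: 0.00596V - 0.237 = 0, so V* = 0.237/0.00596 = 39.8.
Set dV/dt = 0 with V > 0: 0.58 - 0.041P = 0, so P* = 0.58/0.041 = 14.1.

V* ≈ 39.8, P* ≈ 14.1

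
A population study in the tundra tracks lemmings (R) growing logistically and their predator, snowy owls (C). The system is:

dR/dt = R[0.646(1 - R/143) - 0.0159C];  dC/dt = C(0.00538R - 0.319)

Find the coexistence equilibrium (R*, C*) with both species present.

From dC/dt = 0 with C > 0: 0.00538R* = 0.319, so R* = 59.3.
Substitute into dR/dt = 0: 0.646(1 - 59.3/143) = 0.0159C*.
The bracket is 0.585, giving C* = 0.378/0.0159 = 23.8.

R* ≈ 59.3, C* ≈ 23.8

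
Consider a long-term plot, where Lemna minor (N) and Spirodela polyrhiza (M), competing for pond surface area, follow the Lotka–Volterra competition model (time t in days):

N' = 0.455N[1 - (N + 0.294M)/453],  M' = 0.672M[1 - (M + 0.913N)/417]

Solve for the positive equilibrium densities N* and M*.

N* ≈ 452, M* ≈ 4.66

Setting both brackets to zero gives the nullclines N + 0.294M = 453 and 0.913N + M = 417.
Substituting M = 417 - 0.913N into the first: N(1 - 0.294·0.913) = 453 - 0.294·417.
So N* = 330/0.732 = 452, and then M* = 417 - 0.913·452 = 4.66.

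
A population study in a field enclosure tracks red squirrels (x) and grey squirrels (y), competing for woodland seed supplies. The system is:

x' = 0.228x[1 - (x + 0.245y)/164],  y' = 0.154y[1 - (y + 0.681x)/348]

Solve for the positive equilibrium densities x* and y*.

x* ≈ 94.5, y* ≈ 284

Setting both brackets to zero gives the nullclines x + 0.245y = 164 and 0.681x + y = 348.
Substituting y = 348 - 0.681x into the first: x(1 - 0.245·0.681) = 164 - 0.245·348.
So x* = 78.7/0.833 = 94.5, and then y* = 348 - 0.681·94.5 = 284.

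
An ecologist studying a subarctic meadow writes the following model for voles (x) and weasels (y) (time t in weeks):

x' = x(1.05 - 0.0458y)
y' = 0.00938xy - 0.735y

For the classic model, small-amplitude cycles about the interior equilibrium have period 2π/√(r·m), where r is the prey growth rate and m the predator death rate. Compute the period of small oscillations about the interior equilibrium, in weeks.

Here r = 1.05 and m = 0.735, so r·m = 0.772.
ω = √0.772 = 0.878 per week, hence T = 2π/ω ≈ 7.15 weeks.

T ≈ 7.15 weeks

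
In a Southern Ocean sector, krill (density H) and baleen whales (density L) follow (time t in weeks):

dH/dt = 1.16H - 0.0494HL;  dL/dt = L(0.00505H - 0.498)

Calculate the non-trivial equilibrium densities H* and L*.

Set dL/dt = 0 with L > 0: 0.00505H - 0.498 = 0, so H* = 0.498/0.00505 = 98.6.
Set dH/dt = 0 with H > 0: 1.16 - 0.0494L = 0, so L* = 1.16/0.0494 = 23.5.

H* ≈ 98.6, L* ≈ 23.5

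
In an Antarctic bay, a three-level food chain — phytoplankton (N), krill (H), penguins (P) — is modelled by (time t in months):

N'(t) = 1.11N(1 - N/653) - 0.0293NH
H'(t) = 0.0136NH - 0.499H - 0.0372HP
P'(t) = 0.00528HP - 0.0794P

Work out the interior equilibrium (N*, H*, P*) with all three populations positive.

N* ≈ 394, H* ≈ 15, P* ≈ 131

From dP/dt = 0: 0.00528H* = 0.0794, so H* = 15.
From dN/dt = 0: 1.11(1 - N*/653) = 0.0293·15, giving N* = 653·(1 - 0.397) = 394.
From dH/dt = 0: 0.0136·394 - 0.499 = 0.0372P*, so P* = 4.86/0.0372 = 131.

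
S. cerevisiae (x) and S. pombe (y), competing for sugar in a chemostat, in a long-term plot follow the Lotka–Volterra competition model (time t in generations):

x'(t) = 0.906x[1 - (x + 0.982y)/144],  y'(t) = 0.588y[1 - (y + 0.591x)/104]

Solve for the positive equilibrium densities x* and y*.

x* ≈ 99.8, y* ≈ 45

Setting both brackets to zero gives the nullclines x + 0.982y = 144 and 0.591x + y = 104.
Substituting y = 104 - 0.591x into the first: x(1 - 0.982·0.591) = 144 - 0.982·104.
So x* = 41.9/0.42 = 99.8, and then y* = 104 - 0.591·99.8 = 45.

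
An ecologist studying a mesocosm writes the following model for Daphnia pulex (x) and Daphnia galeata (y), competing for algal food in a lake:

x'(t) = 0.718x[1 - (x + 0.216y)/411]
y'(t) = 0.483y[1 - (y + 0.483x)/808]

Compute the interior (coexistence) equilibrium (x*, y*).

Setting both brackets to zero gives the nullclines x + 0.216y = 411 and 0.483x + y = 808.
Substituting y = 808 - 0.483x into the first: x(1 - 0.216·0.483) = 411 - 0.216·808.
So x* = 236/0.896 = 264, and then y* = 808 - 0.483·264 = 680.

x* ≈ 264, y* ≈ 680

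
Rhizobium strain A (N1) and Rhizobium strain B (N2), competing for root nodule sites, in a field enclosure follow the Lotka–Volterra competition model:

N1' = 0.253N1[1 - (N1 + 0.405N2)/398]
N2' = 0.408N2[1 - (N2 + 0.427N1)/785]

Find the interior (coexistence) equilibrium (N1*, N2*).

Setting both brackets to zero gives the nullclines N1 + 0.405N2 = 398 and 0.427N1 + N2 = 785.
Substituting N2 = 785 - 0.427N1 into the first: N1(1 - 0.405·0.427) = 398 - 0.405·785.
So N1* = 80.1/0.827 = 96.8, and then N2* = 785 - 0.427·96.8 = 744.

N1* ≈ 96.8, N2* ≈ 744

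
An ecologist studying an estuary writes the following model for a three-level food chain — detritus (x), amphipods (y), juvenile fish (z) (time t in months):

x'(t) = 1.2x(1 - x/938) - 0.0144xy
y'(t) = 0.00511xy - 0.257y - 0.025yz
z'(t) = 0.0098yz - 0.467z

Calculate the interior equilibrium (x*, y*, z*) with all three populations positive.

x* ≈ 402, y* ≈ 47.7, z* ≈ 71.8

From dz/dt = 0: 0.0098y* = 0.467, so y* = 47.7.
From dx/dt = 0: 1.2(1 - x*/938) = 0.0144·47.7, giving x* = 938·(1 - 0.572) = 402.
From dy/dt = 0: 0.00511·402 - 0.257 = 0.025z*, so z* = 1.8/0.025 = 71.8.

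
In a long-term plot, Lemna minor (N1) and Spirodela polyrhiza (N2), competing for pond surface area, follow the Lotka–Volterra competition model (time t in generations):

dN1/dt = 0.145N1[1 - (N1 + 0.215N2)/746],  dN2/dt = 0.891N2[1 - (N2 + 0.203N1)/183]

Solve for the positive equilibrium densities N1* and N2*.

Setting both brackets to zero gives the nullclines N1 + 0.215N2 = 746 and 0.203N1 + N2 = 183.
Substituting N2 = 183 - 0.203N1 into the first: N1(1 - 0.215·0.203) = 746 - 0.215·183.
So N1* = 707/0.956 = 739, and then N2* = 183 - 0.203·739 = 33.

N1* ≈ 739, N2* ≈ 33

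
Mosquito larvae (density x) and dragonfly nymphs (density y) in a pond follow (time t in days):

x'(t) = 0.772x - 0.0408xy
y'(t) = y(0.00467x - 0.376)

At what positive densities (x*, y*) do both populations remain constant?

Set dy/dt = 0 with y > 0: 0.00467x - 0.376 = 0, so x* = 0.376/0.00467 = 80.5.
Set dx/dt = 0 with x > 0: 0.772 - 0.0408y = 0, so y* = 0.772/0.0408 = 18.9.

x* ≈ 80.5, y* ≈ 18.9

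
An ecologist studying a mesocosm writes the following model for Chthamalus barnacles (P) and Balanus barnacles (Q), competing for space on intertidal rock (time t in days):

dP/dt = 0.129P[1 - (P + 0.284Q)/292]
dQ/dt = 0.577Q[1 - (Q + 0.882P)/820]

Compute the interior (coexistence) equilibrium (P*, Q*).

P* ≈ 78.9, Q* ≈ 750

Setting both brackets to zero gives the nullclines P + 0.284Q = 292 and 0.882P + Q = 820.
Substituting Q = 820 - 0.882P into the first: P(1 - 0.284·0.882) = 292 - 0.284·820.
So P* = 59.1/0.75 = 78.9, and then Q* = 820 - 0.882·78.9 = 750.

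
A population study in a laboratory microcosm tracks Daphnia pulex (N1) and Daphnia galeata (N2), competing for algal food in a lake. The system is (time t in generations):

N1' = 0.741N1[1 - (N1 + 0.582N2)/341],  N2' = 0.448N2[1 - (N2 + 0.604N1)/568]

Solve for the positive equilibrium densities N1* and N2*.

N1* ≈ 16.1, N2* ≈ 558

Setting both brackets to zero gives the nullclines N1 + 0.582N2 = 341 and 0.604N1 + N2 = 568.
Substituting N2 = 568 - 0.604N1 into the first: N1(1 - 0.582·0.604) = 341 - 0.582·568.
So N1* = 10.4/0.648 = 16.1, and then N2* = 568 - 0.604·16.1 = 558.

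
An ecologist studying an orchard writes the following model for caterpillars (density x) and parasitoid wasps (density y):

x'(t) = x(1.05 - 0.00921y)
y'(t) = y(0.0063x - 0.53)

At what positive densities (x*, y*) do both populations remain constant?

x* ≈ 84.1, y* ≈ 114

Set dy/dt = 0 with y > 0: 0.0063x - 0.53 = 0, so x* = 0.53/0.0063 = 84.1.
Set dx/dt = 0 with x > 0: 1.05 - 0.00921y = 0, so y* = 1.05/0.00921 = 114.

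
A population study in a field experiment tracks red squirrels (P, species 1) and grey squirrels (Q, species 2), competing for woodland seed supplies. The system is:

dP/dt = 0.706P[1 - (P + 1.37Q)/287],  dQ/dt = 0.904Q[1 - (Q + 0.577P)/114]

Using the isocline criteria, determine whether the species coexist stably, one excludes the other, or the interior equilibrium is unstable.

Compare the nullcline intercepts: K1/α12 = 287/1.37 = 209 > K2 = 114; K2/α21 = 114/0.577 = 198 < K1 = 287.
Since the inequalities point opposite ways, species 1 can invade but species 2 cannot.

species 1 excludes species 2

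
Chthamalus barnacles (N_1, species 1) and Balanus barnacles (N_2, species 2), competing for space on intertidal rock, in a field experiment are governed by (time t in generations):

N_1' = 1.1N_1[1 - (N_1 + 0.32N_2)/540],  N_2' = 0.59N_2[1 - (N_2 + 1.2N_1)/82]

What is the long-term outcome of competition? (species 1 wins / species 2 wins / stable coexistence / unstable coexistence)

species 1 excludes species 2

Compare the nullcline intercepts: K1/α12 = 540/0.32 = 1690 > K2 = 82; K2/α21 = 82/1.2 = 68.3 < K1 = 540.
Since the inequalities point opposite ways, species 1 can invade but species 2 cannot.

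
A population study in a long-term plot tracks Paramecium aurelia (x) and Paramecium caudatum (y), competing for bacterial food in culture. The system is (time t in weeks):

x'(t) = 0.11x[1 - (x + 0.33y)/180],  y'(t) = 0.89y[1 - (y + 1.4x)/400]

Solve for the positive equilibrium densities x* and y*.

Setting both brackets to zero gives the nullclines x + 0.33y = 180 and 1.4x + y = 400.
Substituting y = 400 - 1.4x into the first: x(1 - 0.33·1.4) = 180 - 0.33·400.
So x* = 48/0.538 = 89.2, and then y* = 400 - 1.4·89.2 = 275.

x* ≈ 89.2, y* ≈ 275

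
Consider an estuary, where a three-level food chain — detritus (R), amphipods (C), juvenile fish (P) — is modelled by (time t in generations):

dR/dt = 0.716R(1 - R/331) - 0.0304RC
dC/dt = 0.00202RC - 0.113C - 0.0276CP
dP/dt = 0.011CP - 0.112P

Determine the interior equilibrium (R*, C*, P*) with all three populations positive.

From dP/dt = 0: 0.011C* = 0.112, so C* = 10.2.
From dR/dt = 0: 0.716(1 - R*/331) = 0.0304·10.2, giving R* = 331·(1 - 0.432) = 188.
From dC/dt = 0: 0.00202·188 - 0.113 = 0.0276P*, so P* = 0.267/0.0276 = 9.66.

R* ≈ 188, C* ≈ 10.2, P* ≈ 9.66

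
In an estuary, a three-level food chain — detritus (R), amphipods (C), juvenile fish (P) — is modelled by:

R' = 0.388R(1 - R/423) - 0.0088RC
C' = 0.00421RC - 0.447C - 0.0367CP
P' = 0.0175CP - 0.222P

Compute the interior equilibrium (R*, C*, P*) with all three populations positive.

R* ≈ 301, C* ≈ 12.7, P* ≈ 22.4

From dP/dt = 0: 0.0175C* = 0.222, so C* = 12.7.
From dR/dt = 0: 0.388(1 - R*/423) = 0.0088·12.7, giving R* = 423·(1 - 0.288) = 301.
From dC/dt = 0: 0.00421·301 - 0.447 = 0.0367P*, so P* = 0.821/0.0367 = 22.4.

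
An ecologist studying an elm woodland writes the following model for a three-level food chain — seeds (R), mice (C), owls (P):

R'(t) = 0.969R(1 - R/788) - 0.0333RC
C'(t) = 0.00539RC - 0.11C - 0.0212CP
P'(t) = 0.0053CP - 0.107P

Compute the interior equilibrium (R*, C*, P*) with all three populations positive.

From dP/dt = 0: 0.0053C* = 0.107, so C* = 20.2.
From dR/dt = 0: 0.969(1 - R*/788) = 0.0333·20.2, giving R* = 788·(1 - 0.694) = 241.
From dC/dt = 0: 0.00539·241 - 0.11 = 0.0212P*, so P* = 1.19/0.0212 = 56.2.

R* ≈ 241, C* ≈ 20.2, P* ≈ 56.2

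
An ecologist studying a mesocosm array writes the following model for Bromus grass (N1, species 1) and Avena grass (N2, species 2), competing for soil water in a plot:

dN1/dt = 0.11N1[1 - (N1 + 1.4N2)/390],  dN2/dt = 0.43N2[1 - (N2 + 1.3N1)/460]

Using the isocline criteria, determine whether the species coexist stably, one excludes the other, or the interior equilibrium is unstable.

Compare the nullcline intercepts: K1/α12 = 390/1.4 = 279 < K2 = 460; K2/α21 = 460/1.3 = 354 < K1 = 390.
Since both are reversed, neither can invade when rare; the interior point is a saddle.

unstable coexistence (outcome depends on initial conditions)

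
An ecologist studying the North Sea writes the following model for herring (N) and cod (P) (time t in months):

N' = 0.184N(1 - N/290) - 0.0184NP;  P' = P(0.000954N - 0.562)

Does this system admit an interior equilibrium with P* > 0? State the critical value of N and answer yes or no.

The predator equation gives dP/dt > 0 only when N > 0.562/0.000954 = 589.
Without the predator, N → K = 290. Since 290 < 589, the predator cannot invade.

Threshold N = 589; K < 589, so no, the predator goes extinct.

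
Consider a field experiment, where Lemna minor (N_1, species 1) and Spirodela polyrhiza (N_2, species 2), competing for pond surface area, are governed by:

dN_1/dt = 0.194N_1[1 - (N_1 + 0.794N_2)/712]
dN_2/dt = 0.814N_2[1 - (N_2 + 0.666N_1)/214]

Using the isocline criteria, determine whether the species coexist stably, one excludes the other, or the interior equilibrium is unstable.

Compare the nullcline intercepts: K1/α12 = 712/0.794 = 897 > K2 = 214; K2/α21 = 214/0.666 = 321 < K1 = 712.
Since the inequalities point opposite ways, species 1 can invade but species 2 cannot.

species 1 excludes species 2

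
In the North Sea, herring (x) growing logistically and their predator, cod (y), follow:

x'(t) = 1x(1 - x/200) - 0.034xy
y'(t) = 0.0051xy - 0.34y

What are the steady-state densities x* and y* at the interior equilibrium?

From dy/dt = 0 with y > 0: 0.0051x* = 0.34, so x* = 66.7.
Substitute into dx/dt = 0: 1(1 - 66.7/200) = 0.034y*.
The bracket is 0.667, giving y* = 0.667/0.034 = 19.6.

x* ≈ 66.7, y* ≈ 19.6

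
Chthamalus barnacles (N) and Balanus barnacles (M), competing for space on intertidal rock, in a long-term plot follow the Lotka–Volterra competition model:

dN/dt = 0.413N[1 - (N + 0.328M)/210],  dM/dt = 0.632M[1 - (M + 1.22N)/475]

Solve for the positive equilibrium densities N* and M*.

N* ≈ 90.4, M* ≈ 365

Setting both brackets to zero gives the nullclines N + 0.328M = 210 and 1.22N + M = 475.
Substituting M = 475 - 1.22N into the first: N(1 - 0.328·1.22) = 210 - 0.328·475.
So N* = 54.2/0.6 = 90.4, and then M* = 475 - 1.22·90.4 = 365.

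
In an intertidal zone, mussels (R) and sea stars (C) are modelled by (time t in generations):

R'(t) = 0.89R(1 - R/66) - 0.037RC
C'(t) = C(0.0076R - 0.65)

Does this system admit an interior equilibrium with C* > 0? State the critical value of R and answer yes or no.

Threshold R = 85.5; K < 85.5, so no, the predator goes extinct.

The predator equation gives dC/dt > 0 only when R > 0.65/0.0076 = 85.5.
Without the predator, R → K = 66. Since 66 < 85.5, the predator cannot invade.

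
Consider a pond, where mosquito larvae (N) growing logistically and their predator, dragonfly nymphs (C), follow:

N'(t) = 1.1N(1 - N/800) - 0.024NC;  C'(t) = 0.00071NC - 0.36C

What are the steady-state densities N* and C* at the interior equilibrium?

N* ≈ 507, C* ≈ 16.8

From dC/dt = 0 with C > 0: 0.00071N* = 0.36, so N* = 507.
Substitute into dN/dt = 0: 1.1(1 - 507/800) = 0.024C*.
The bracket is 0.366, giving C* = 0.403/0.024 = 16.8.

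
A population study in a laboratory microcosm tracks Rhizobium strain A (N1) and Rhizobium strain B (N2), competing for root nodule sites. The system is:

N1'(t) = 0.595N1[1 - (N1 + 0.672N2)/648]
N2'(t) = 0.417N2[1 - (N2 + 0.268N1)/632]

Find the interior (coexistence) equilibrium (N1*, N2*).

Setting both brackets to zero gives the nullclines N1 + 0.672N2 = 648 and 0.268N1 + N2 = 632.
Substituting N2 = 632 - 0.268N1 into the first: N1(1 - 0.672·0.268) = 648 - 0.672·632.
So N1* = 223/0.82 = 272, and then N2* = 632 - 0.268·272 = 559.

N1* ≈ 272, N2* ≈ 559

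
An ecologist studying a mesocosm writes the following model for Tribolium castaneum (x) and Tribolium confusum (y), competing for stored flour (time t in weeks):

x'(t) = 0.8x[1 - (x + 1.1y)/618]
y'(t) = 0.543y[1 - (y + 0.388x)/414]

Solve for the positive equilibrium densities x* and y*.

Setting both brackets to zero gives the nullclines x + 1.1y = 618 and 0.388x + y = 414.
Substituting y = 414 - 0.388x into the first: x(1 - 1.1·0.388) = 618 - 1.1·414.
So x* = 163/0.573 = 284, and then y* = 414 - 0.388·284 = 304.

x* ≈ 284, y* ≈ 304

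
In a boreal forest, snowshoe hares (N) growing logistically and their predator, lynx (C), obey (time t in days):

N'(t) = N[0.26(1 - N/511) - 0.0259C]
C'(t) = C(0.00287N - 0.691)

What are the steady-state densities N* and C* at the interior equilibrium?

From dC/dt = 0 with C > 0: 0.00287N* = 0.691, so N* = 241.
Substitute into dN/dt = 0: 0.26(1 - 241/511) = 0.0259C*.
The bracket is 0.529, giving C* = 0.137/0.0259 = 5.31.

N* ≈ 241, C* ≈ 5.31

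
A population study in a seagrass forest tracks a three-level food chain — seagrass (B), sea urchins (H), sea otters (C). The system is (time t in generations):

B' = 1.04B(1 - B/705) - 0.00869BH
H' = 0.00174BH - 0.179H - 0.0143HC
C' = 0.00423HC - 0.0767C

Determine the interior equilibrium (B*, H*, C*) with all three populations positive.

B* ≈ 598, H* ≈ 18.1, C* ≈ 60.3

From dC/dt = 0: 0.00423H* = 0.0767, so H* = 18.1.
From dB/dt = 0: 1.04(1 - B*/705) = 0.00869·18.1, giving B* = 705·(1 - 0.152) = 598.
From dH/dt = 0: 0.00174·598 - 0.179 = 0.0143C*, so C* = 0.862/0.0143 = 60.3.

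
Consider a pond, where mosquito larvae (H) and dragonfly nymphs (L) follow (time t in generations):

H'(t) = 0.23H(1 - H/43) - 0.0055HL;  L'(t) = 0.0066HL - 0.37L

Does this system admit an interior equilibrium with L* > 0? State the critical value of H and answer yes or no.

Threshold H = 56.1; K < 56.1, so no, the predator goes extinct.

The predator equation gives dL/dt > 0 only when H > 0.37/0.0066 = 56.1.
Without the predator, H → K = 43. Since 43 < 56.1, the predator cannot invade.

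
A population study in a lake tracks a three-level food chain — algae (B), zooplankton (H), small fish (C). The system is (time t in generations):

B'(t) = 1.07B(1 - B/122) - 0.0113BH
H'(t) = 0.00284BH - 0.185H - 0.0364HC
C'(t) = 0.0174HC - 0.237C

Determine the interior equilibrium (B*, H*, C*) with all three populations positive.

B* ≈ 104, H* ≈ 13.6, C* ≈ 3.07

From dC/dt = 0: 0.0174H* = 0.237, so H* = 13.6.
From dB/dt = 0: 1.07(1 - B*/122) = 0.0113·13.6, giving B* = 122·(1 - 0.144) = 104.
From dH/dt = 0: 0.00284·104 - 0.185 = 0.0364C*, so C* = 0.112/0.0364 = 3.07.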